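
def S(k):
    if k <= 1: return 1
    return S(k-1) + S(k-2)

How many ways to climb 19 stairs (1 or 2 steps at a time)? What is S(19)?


Building up from base cases:
S(0) = 1
S(1) = 1
S(2) = S(1) + S(0) = 1 + 1 = 2
S(3) = S(2) + S(1) = 2 + 1 = 3
S(4) = S(3) + S(2) = 3 + 2 = 5
S(5) = S(4) + S(3) = 5 + 3 = 8
S(6) = S(5) + S(4) = 8 + 5 = 13
S(7) = S(6) + S(5) = 13 + 8 = 21
S(8) = S(7) + S(6) = 21 + 13 = 34
S(9) = S(8) + S(7) = 34 + 21 = 55
S(10) = S(9) + S(8) = 55 + 34 = 89
S(11) = S(10) + S(9) = 89 + 55 = 144
S(12) = S(11) + S(10) = 144 + 89 = 233
S(13) = S(12) + S(11) = 233 + 144 = 377
S(14) = S(13) + S(12) = 377 + 233 = 610
S(15) = S(14) + S(13) = 610 + 377 = 987
S(16) = S(15) + S(14) = 987 + 610 = 1597
S(17) = S(16) + S(15) = 1597 + 987 = 2584
S(18) = S(17) + S(16) = 2584 + 1597 = 4181
S(19) = S(18) + S(17) = 4181 + 2584 = 6765

6765


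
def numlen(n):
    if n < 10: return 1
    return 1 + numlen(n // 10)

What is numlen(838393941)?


numlen(838393941) = 1 + numlen(83839394)
numlen(83839394) = 1 + numlen(8383939)
numlen(8383939) = 1 + numlen(838393)
numlen(838393) = 1 + numlen(83839)
numlen(83839) = 1 + numlen(8383)
numlen(8383) = 1 + numlen(838)
numlen(838) = 1 + numlen(83)
numlen(83) = 1 + numlen(8)
numlen(8) = 1  (base case: 8 < 10)
Unwinding: 1 + 1 + 1 + 1 + 1 + 1 + 1 + 1 + 1 = 9

9


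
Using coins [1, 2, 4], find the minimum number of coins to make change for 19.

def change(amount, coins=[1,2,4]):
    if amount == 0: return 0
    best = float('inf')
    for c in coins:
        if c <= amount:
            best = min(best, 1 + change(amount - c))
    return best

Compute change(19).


Building up with DP:
change(0) = 0
change(1) = min(1+change(0)=1+0=1) = 1
change(2) = min(1+change(1)=1+1=2, 1+change(0)=1+0=1) = 1
change(3) = min(1+change(2)=1+1=2, 1+change(1)=1+1=2) = 2
change(4) = min(1+change(3)=1+2=3, 1+change(2)=1+1=2, 1+change(0)=1+0=1) = 1
change(5) = min(1+change(4)=1+1=2, 1+change(3)=1+2=3, 1+change(1)=1+1=2) = 2
change(6) = min(1+change(5)=1+2=3, 1+change(4)=1+1=2, 1+change(2)=1+1=2) = 2
change(7) = min(1+change(6)=1+2=3, 1+change(5)=1+2=3, 1+change(3)=1+2=3) = 3
change(8) = min(1+change(7)=1+3=4, 1+change(6)=1+2=3, 1+change(4)=1+1=2) = 2
change(9) = min(1+change(8)=1+2=3, 1+change(7)=1+3=4, 1+change(5)=1+2=3) = 3
change(10) = min(1+change(9)=1+3=4, 1+change(8)=1+2=3, 1+change(6)=1+2=3) = 3
change(11) = min(1+change(10)=1+3=4, 1+change(9)=1+3=4, 1+change(7)=1+3=4) = 4
change(12) = min(1+change(11)=1+4=5, 1+change(10)=1+3=4, 1+change(8)=1+2=3) = 3
change(13) = min(1+change(12)=1+3=4, 1+change(11)=1+4=5, 1+change(9)=1+3=4) = 4
change(14) = min(1+change(13)=1+4=5, 1+change(12)=1+3=4, 1+change(10)=1+3=4) = 4
change(15) = min(1+change(14)=1+4=5, 1+change(13)=1+4=5, 1+change(11)=1+4=5) = 5
change(16) = min(1+change(15)=1+5=6, 1+change(14)=1+4=5, 1+change(12)=1+3=4) = 4
change(17) = min(1+change(16)=1+4=5, 1+change(15)=1+5=6, 1+change(13)=1+4=5) = 5
change(18) = min(1+change(17)=1+5=6, 1+change(16)=1+4=5, 1+change(14)=1+4=5) = 5
change(19) = min(1+change(18)=1+5=6, 1+change(17)=1+5=6, 1+change(15)=1+5=6) = 6

6


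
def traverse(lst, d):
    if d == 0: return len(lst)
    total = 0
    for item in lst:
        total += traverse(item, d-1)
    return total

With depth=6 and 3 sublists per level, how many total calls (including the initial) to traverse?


At depth 0 (root): 1 call
At depth 1: each of 1 parents calls traverse on 3 children = 3 calls
At depth 2: each of 3 parents calls traverse on 3 children = 9 calls
At depth 3: each of 9 parents calls traverse on 3 children = 27 calls
At depth 4: each of 27 parents calls traverse on 3 children = 81 calls
At depth 5: each of 81 parents calls traverse on 3 children = 243 calls
At depth 6: each of 243 parents calls traverse on 3 children = 729 calls
Total: 1 + 3 + 9 + 27 + 81 + 243 + 729 = 1093

1093


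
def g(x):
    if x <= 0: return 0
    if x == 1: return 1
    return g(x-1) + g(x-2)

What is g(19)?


Computing g(19) bottom-up:
g(0) = 0
g(1) = 1
g(2) = g(1) + g(0) = 1 + 0 = 1
g(3) = g(2) + g(1) = 1 + 1 = 2
g(4) = g(3) + g(2) = 2 + 1 = 3
g(5) = g(4) + g(3) = 3 + 2 = 5
g(6) = g(5) + g(4) = 5 + 3 = 8
g(7) = g(6) + g(5) = 8 + 5 = 13
g(8) = g(7) + g(6) = 13 + 8 = 21
g(9) = g(8) + g(7) = 21 + 13 = 34
g(10) = g(9) + g(8) = 34 + 21 = 55
g(11) = g(10) + g(9) = 55 + 34 = 89
g(12) = g(11) + g(10) = 89 + 55 = 144
g(13) = g(12) + g(11) = 144 + 89 = 233
g(14) = g(13) + g(12) = 233 + 144 = 377
g(15) = g(14) + g(13) = 377 + 233 = 610
g(16) = g(15) + g(14) = 610 + 377 = 987
g(17) = g(16) + g(15) = 987 + 610 = 1597
g(18) = g(17) + g(16) = 1597 + 987 = 2584
g(19) = g(18) + g(17) = 2584 + 1597 = 4181

4181


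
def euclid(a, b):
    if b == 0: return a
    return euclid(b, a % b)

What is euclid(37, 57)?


euclid(37, 57) = euclid(57, 37)
euclid(57, 37) = euclid(37, 20)
euclid(37, 20) = euclid(20, 17)
euclid(20, 17) = euclid(17, 3)
euclid(17, 3) = euclid(3, 2)
euclid(3, 2) = euclid(2, 1)
euclid(2, 1) = euclid(1, 0)
euclid(1, 0) = 1  (base case)

1


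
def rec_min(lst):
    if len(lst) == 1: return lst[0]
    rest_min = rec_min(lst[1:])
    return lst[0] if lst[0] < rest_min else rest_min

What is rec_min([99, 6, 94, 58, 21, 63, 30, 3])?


rec_min([99, 6, 94, 58, 21, 63, 30, 3]): compare 99 with rec_min([6, 94, 58, 21, 63, 30, 3])
rec_min([6, 94, 58, 21, 63, 30, 3]): compare 6 with rec_min([94, 58, 21, 63, 30, 3])
rec_min([94, 58, 21, 63, 30, 3]): compare 94 with rec_min([58, 21, 63, 30, 3])
rec_min([58, 21, 63, 30, 3]): compare 58 with rec_min([21, 63, 30, 3])
rec_min([21, 63, 30, 3]): compare 21 with rec_min([63, 30, 3])
rec_min([63, 30, 3]): compare 63 with rec_min([30, 3])
rec_min([30, 3]): compare 30 with rec_min([3])
rec_min([3]) = 3  (base case)
Compare 30 with 3 -> 3
Compare 63 with 3 -> 3
Compare 21 with 3 -> 3
Compare 58 with 3 -> 3
Compare 94 with 3 -> 3
Compare 6 with 3 -> 3
Compare 99 with 3 -> 3

3


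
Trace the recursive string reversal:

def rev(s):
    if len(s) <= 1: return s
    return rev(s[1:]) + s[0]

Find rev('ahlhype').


rev('ahlhype') = rev('hlhype') + 'a'
rev('hlhype') = rev('lhype') + 'h'
rev('lhype') = rev('hype') + 'l'
rev('hype') = rev('ype') + 'h'
rev('ype') = rev('pe') + 'y'
rev('pe') = rev('e') + 'p'
rev('e') = 'e'  (base case)
Concatenating: 'e' + 'p' + 'y' + 'h' + 'l' + 'h' + 'a' = 'epyhlha'

epyhlha


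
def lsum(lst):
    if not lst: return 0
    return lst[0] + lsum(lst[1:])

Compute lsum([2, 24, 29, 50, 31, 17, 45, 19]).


lsum([2, 24, 29, 50, 31, 17, 45, 19]) = 2 + lsum([24, 29, 50, 31, 17, 45, 19])
lsum([24, 29, 50, 31, 17, 45, 19]) = 24 + lsum([29, 50, 31, 17, 45, 19])
lsum([29, 50, 31, 17, 45, 19]) = 29 + lsum([50, 31, 17, 45, 19])
lsum([50, 31, 17, 45, 19]) = 50 + lsum([31, 17, 45, 19])
lsum([31, 17, 45, 19]) = 31 + lsum([17, 45, 19])
lsum([17, 45, 19]) = 17 + lsum([45, 19])
lsum([45, 19]) = 45 + lsum([19])
lsum([19]) = 19 + lsum([])
lsum([]) = 0  (base case)
Total: 2 + 24 + 29 + 50 + 31 + 17 + 45 + 19 + 0 = 217

217


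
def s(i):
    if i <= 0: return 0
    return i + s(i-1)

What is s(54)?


s(54)
= 54 + 53 + 52 + 51 + 50 + 49 + 48 + 47 + 46 + 45 + 44 + 43 + 42 + 41 + 40 + 39 + 38 + 37 + 36 + 35 + 34 + 33 + 32 + 31 + 30 + 29 + 28 + 27 + 26 + 25 + 24 + 23 + 22 + 21 + 20 + 19 + 18 + 17 + 16 + 15 + 14 + 13 + 12 + 11 + 10 + 9 + 8 + 7 + 6 + 5 + 4 + 3 + 2 + 1 + s(0)
= 54 + 53 + 52 + 51 + 50 + 49 + 48 + 47 + 46 + 45 + 44 + 43 + 42 + 41 + 40 + 39 + 38 + 37 + 36 + 35 + 34 + 33 + 32 + 31 + 30 + 29 + 28 + 27 + 26 + 25 + 24 + 23 + 22 + 21 + 20 + 19 + 18 + 17 + 16 + 15 + 14 + 13 + 12 + 11 + 10 + 9 + 8 + 7 + 6 + 5 + 4 + 3 + 2 + 1 + 0
= 1485

1485


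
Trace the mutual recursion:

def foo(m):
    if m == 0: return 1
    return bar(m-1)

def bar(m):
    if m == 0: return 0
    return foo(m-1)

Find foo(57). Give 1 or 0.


foo(57) = bar(56)
bar(56) = foo(55)
foo(55) = bar(54)
bar(54) = foo(53)
foo(53) = bar(52)
bar(52) = foo(51)
foo(51) = bar(50)
bar(50) = foo(49)
foo(49) = bar(48)
bar(48) = foo(47)
foo(47) = bar(46)
bar(46) = foo(45)
foo(45) = bar(44)
bar(44) = foo(43)
foo(43) = bar(42)
bar(42) = foo(41)
foo(41) = bar(40)
bar(40) = foo(39)
foo(39) = bar(38)
bar(38) = foo(37)
foo(37) = bar(36)
bar(36) = foo(35)
foo(35) = bar(34)
bar(34) = foo(33)
foo(33) = bar(32)
bar(32) = foo(31)
foo(31) = bar(30)
bar(30) = foo(29)
foo(29) = bar(28)
bar(28) = foo(27)
foo(27) = bar(26)
bar(26) = foo(25)
foo(25) = bar(24)
bar(24) = foo(23)
foo(23) = bar(22)
bar(22) = foo(21)
foo(21) = bar(20)
bar(20) = foo(19)
foo(19) = bar(18)
bar(18) = foo(17)
foo(17) = bar(16)
bar(16) = foo(15)
foo(15) = bar(14)
bar(14) = foo(13)
foo(13) = bar(12)
bar(12) = foo(11)
foo(11) = bar(10)
bar(10) = foo(9)
foo(9) = bar(8)
bar(8) = foo(7)
foo(7) = bar(6)
bar(6) = foo(5)
foo(5) = bar(4)
bar(4) = foo(3)
foo(3) = bar(2)
bar(2) = foo(1)
foo(1) = bar(0)
bar(0) = 0  (base case)
Result: 0

0


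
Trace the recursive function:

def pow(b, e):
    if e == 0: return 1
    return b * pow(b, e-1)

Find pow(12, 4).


pow(12, 4)
= 12 * pow(12, 3)
= 12 * 12 * pow(12, 2)
= 12 * 12 * 12 * pow(12, 1)
= 12 * 12 * 12 * 12 * pow(12, 0)
= 12 * 12 * 12 * 12 * 1
= 20736

20736


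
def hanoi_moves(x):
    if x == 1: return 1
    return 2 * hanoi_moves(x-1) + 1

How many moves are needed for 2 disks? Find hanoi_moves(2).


hanoi_moves(2) = 2 * hanoi_moves(1) + 1
hanoi_moves(1) = 1  (base case)
hanoi_moves(2) = 2 * 1 + 1 = 3

3


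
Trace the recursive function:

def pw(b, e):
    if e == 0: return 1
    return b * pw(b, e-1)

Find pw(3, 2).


pw(3, 2)
= 3 * pw(3, 1)
= 3 * 3 * pw(3, 0)
= 3 * 3 * 1
= 9

9


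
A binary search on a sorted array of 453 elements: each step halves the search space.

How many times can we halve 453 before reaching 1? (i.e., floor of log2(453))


453 / 2 = 226
226 / 2 = 113
113 / 2 = 56
56 / 2 = 28
28 / 2 = 14
14 / 2 = 7
7 / 2 = 3
3 / 2 = 1
Reached 1 after 8 halvings

8


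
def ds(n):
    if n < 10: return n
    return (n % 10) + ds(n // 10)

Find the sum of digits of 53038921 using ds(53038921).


ds(53038921) = 1 + ds(5303892)
ds(5303892) = 2 + ds(530389)
ds(530389) = 9 + ds(53038)
ds(53038) = 8 + ds(5303)
ds(5303) = 3 + ds(530)
ds(530) = 0 + ds(53)
ds(53) = 3 + ds(5)
ds(5) = 5  (base case)
Total: 1 + 2 + 9 + 8 + 3 + 0 + 3 + 5 = 31

31


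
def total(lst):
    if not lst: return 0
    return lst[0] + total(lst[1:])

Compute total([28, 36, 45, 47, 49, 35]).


total([28, 36, 45, 47, 49, 35]) = 28 + total([36, 45, 47, 49, 35])
total([36, 45, 47, 49, 35]) = 36 + total([45, 47, 49, 35])
total([45, 47, 49, 35]) = 45 + total([47, 49, 35])
total([47, 49, 35]) = 47 + total([49, 35])
total([49, 35]) = 49 + total([35])
total([35]) = 35 + total([])
total([]) = 0  (base case)
Total: 28 + 36 + 45 + 47 + 49 + 35 + 0 = 240

240


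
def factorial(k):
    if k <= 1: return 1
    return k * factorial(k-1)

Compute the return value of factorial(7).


factorial(7)
= 7 * factorial(6)
= 7 * 6 * factorial(5)
= 7 * 6 * 5 * factorial(4)
= 7 * 6 * 5 * 4 * factorial(3)
= 7 * 6 * 5 * 4 * 3 * factorial(2)
= 7 * 6 * 5 * 4 * 3 * 2 * factorial(1)
= 7 * 6 * 5 * 4 * 3 * 2 * 1
= 5040

5040


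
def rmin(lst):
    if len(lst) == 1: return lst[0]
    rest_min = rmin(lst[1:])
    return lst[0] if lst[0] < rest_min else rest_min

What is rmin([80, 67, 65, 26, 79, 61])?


rmin([80, 67, 65, 26, 79, 61]): compare 80 with rmin([67, 65, 26, 79, 61])
rmin([67, 65, 26, 79, 61]): compare 67 with rmin([65, 26, 79, 61])
rmin([65, 26, 79, 61]): compare 65 with rmin([26, 79, 61])
rmin([26, 79, 61]): compare 26 with rmin([79, 61])
rmin([79, 61]): compare 79 with rmin([61])
rmin([61]) = 61  (base case)
Compare 79 with 61 -> 61
Compare 26 with 61 -> 26
Compare 65 with 26 -> 26
Compare 67 with 26 -> 26
Compare 80 with 26 -> 26

26


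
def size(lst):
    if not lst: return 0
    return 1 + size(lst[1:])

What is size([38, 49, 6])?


size([38, 49, 6]) = 1 + size([49, 6])
size([49, 6]) = 1 + size([6])
size([6]) = 1 + size([])
size([]) = 0  (base case)
Unwinding: 1 + 1 + 1 + 0 = 3

3


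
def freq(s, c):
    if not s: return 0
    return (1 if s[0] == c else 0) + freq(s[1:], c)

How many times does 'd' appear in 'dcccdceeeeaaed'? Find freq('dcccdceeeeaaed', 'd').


s[0]='d' == 'd' -> 1
s[0]='c' != 'd' -> 0
s[0]='c' != 'd' -> 0
s[0]='c' != 'd' -> 0
s[0]='d' == 'd' -> 1
s[0]='c' != 'd' -> 0
s[0]='e' != 'd' -> 0
s[0]='e' != 'd' -> 0
s[0]='e' != 'd' -> 0
s[0]='e' != 'd' -> 0
s[0]='a' != 'd' -> 0
s[0]='a' != 'd' -> 0
s[0]='e' != 'd' -> 0
s[0]='d' == 'd' -> 1
Sum: 1 + 0 + 0 + 0 + 1 + 0 + 0 + 0 + 0 + 0 + 0 + 0 + 0 + 1 = 3

3


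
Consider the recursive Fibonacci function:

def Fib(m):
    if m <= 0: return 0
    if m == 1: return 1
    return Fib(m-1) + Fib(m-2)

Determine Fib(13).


Computing Fib(13) bottom-up:
Fib(0) = 0
Fib(1) = 1
Fib(2) = Fib(1) + Fib(0) = 1 + 0 = 1
Fib(3) = Fib(2) + Fib(1) = 1 + 1 = 2
Fib(4) = Fib(3) + Fib(2) = 2 + 1 = 3
Fib(5) = Fib(4) + Fib(3) = 3 + 2 = 5
Fib(6) = Fib(5) + Fib(4) = 5 + 3 = 8
Fib(7) = Fib(6) + Fib(5) = 8 + 5 = 13
Fib(8) = Fib(7) + Fib(6) = 13 + 8 = 21
Fib(9) = Fib(8) + Fib(7) = 21 + 13 = 34
Fib(10) = Fib(9) + Fib(8) = 34 + 21 = 55
Fib(11) = Fib(10) + Fib(9) = 55 + 34 = 89
Fib(12) = Fib(11) + Fib(10) = 89 + 55 = 144
Fib(13) = Fib(12) + Fib(11) = 144 + 89 = 233

233


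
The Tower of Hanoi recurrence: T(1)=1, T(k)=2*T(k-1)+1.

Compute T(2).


T(2) = 2 * T(1) + 1
T(1) = 1  (base case)
T(2) = 2 * 1 + 1 = 3

3


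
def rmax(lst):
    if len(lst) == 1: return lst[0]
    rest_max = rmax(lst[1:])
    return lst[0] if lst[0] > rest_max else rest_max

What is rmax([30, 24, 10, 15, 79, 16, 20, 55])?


rmax([30, 24, 10, 15, 79, 16, 20, 55]): compare 30 with rmax([24, 10, 15, 79, 16, 20, 55])
rmax([24, 10, 15, 79, 16, 20, 55]): compare 24 with rmax([10, 15, 79, 16, 20, 55])
rmax([10, 15, 79, 16, 20, 55]): compare 10 with rmax([15, 79, 16, 20, 55])
rmax([15, 79, 16, 20, 55]): compare 15 with rmax([79, 16, 20, 55])
rmax([79, 16, 20, 55]): compare 79 with rmax([16, 20, 55])
rmax([16, 20, 55]): compare 16 with rmax([20, 55])
rmax([20, 55]): compare 20 with rmax([55])
rmax([55]) = 55  (base case)
Compare 20 with 55 -> 55
Compare 16 with 55 -> 55
Compare 79 with 55 -> 79
Compare 15 with 79 -> 79
Compare 10 with 79 -> 79
Compare 24 with 79 -> 79
Compare 30 with 79 -> 79

79


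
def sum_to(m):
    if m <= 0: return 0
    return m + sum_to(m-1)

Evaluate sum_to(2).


sum_to(2)
= 2 + 1 + sum_to(0)
= 2 + 1 + 0
= 3

3


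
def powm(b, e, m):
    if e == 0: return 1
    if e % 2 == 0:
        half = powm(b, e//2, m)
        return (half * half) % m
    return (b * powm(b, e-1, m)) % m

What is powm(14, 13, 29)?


powm(14, 13, 29): e is odd, compute powm(14, 12, 29)
  powm(14, 12, 29): e is even, compute powm(14, 6, 29)
    powm(14, 6, 29): e is even, compute powm(14, 3, 29)
      powm(14, 3, 29): e is odd, compute powm(14, 2, 29)
        powm(14, 2, 29): e is even, compute powm(14, 1, 29)
          powm(14, 1, 29): e is odd, compute powm(14, 0, 29)
          powm(14, 0, 29) = 1
          (14 * 1) % 29 = 14
        half=14, (14*14) % 29 = 22
      (14 * 22) % 29 = 18
    half=18, (18*18) % 29 = 5
  half=5, (5*5) % 29 = 25
(14 * 25) % 29 = 2

2


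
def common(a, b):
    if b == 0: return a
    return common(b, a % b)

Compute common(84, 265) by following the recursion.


common(84, 265) = common(265, 84)
common(265, 84) = common(84, 13)
common(84, 13) = common(13, 6)
common(13, 6) = common(6, 1)
common(6, 1) = common(1, 0)
common(1, 0) = 1  (base case)

1


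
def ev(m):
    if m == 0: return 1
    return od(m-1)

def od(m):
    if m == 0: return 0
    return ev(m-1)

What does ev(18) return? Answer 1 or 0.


ev(18) = od(17)
od(17) = ev(16)
ev(16) = od(15)
od(15) = ev(14)
ev(14) = od(13)
od(13) = ev(12)
ev(12) = od(11)
od(11) = ev(10)
ev(10) = od(9)
od(9) = ev(8)
ev(8) = od(7)
od(7) = ev(6)
ev(6) = od(5)
od(5) = ev(4)
ev(4) = od(3)
od(3) = ev(2)
ev(2) = od(1)
od(1) = ev(0)
ev(0) = 1  (base case)
Result: 1

1


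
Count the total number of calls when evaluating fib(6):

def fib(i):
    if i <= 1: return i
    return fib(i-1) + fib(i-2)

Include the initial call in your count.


Let C(n) = total calls for fib(n)
C(0) = 1, C(1) = 1
C(2) = 1 + C(1) + C(0) = 1 + 1 + 1 = 3
C(3) = 1 + C(2) + C(1) = 1 + 3 + 1 = 5
C(4) = 1 + C(3) + C(2) = 1 + 5 + 3 = 9
C(5) = 1 + C(4) + C(3) = 1 + 9 + 5 = 15
C(6) = 1 + C(5) + C(4) = 1 + 15 + 9 = 25

25


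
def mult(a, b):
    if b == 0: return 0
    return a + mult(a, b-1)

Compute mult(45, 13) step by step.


mult(45, 13) = 45 + mult(45, 12)
mult(45, 12) = 45 + mult(45, 11)
mult(45, 11) = 45 + mult(45, 10)
mult(45, 10) = 45 + mult(45, 9)
mult(45, 9) = 45 + mult(45, 8)
mult(45, 8) = 45 + mult(45, 7)
mult(45, 7) = 45 + mult(45, 6)
mult(45, 6) = 45 + mult(45, 5)
mult(45, 5) = 45 + mult(45, 4)
mult(45, 4) = 45 + mult(45, 3)
mult(45, 3) = 45 + mult(45, 2)
mult(45, 2) = 45 + mult(45, 1)
mult(45, 1) = 45 + mult(45, 0)
mult(45, 0) = 0  (base case)
Total: 45 + 45 + 45 + 45 + 45 + 45 + 45 + 45 + 45 + 45 + 45 + 45 + 45 + 0 = 585

585


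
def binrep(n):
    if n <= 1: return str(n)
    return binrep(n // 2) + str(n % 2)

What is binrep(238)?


binrep(238) = binrep(119) + '0'
binrep(119) = binrep(59) + '1'
binrep(59) = binrep(29) + '1'
binrep(29) = binrep(14) + '1'
binrep(14) = binrep(7) + '0'
binrep(7) = binrep(3) + '1'
binrep(3) = binrep(1) + '1'
binrep(1) = '1'  (base case)
Concatenating: '1' + '1' + '1' + '0' + '1' + '1' + '1' + '0' = '11101110'

11101110


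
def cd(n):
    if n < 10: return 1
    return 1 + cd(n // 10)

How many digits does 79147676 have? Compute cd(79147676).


cd(79147676) = 1 + cd(7914767)
cd(7914767) = 1 + cd(791476)
cd(791476) = 1 + cd(79147)
cd(79147) = 1 + cd(7914)
cd(7914) = 1 + cd(791)
cd(791) = 1 + cd(79)
cd(79) = 1 + cd(7)
cd(7) = 1  (base case: 7 < 10)
Unwinding: 1 + 1 + 1 + 1 + 1 + 1 + 1 + 1 = 8

8


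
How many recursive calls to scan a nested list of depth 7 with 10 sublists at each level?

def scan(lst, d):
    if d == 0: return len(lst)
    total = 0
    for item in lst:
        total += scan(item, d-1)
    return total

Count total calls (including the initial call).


At depth 0 (root): 1 call
At depth 1: each of 1 parents calls scan on 10 children = 10 calls
At depth 2: each of 10 parents calls scan on 10 children = 100 calls
At depth 3: each of 100 parents calls scan on 10 children = 1000 calls
At depth 4: each of 1000 parents calls scan on 10 children = 10000 calls
At depth 5: each of 10000 parents calls scan on 10 children = 100000 calls
At depth 6: each of 100000 parents calls scan on 10 children = 1000000 calls
At depth 7: each of 1000000 parents calls scan on 10 children = 10000000 calls
Total: 1 + 10 + 100 + 1000 + 10000 + 100000 + 1000000 + 10000000 = 11111111

11111111


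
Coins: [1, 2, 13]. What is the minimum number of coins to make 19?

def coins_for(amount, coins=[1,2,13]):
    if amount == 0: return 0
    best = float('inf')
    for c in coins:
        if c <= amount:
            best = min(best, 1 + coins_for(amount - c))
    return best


Building up with DP:
coins_for(0) = 0
coins_for(1) = min(1+coins_for(0)=1+0=1) = 1
coins_for(2) = min(1+coins_for(1)=1+1=2, 1+coins_for(0)=1+0=1) = 1
coins_for(3) = min(1+coins_for(2)=1+1=2, 1+coins_for(1)=1+1=2) = 2
coins_for(4) = min(1+coins_for(3)=1+2=3, 1+coins_for(2)=1+1=2) = 2
coins_for(5) = min(1+coins_for(4)=1+2=3, 1+coins_for(3)=1+2=3) = 3
coins_for(6) = min(1+coins_for(5)=1+3=4, 1+coins_for(4)=1+2=3) = 3
coins_for(7) = min(1+coins_for(6)=1+3=4, 1+coins_for(5)=1+3=4) = 4
coins_for(8) = min(1+coins_for(7)=1+4=5, 1+coins_for(6)=1+3=4) = 4
coins_for(9) = min(1+coins_for(8)=1+4=5, 1+coins_for(7)=1+4=5) = 5
coins_for(10) = min(1+coins_for(9)=1+5=6, 1+coins_for(8)=1+4=5) = 5
coins_for(11) = min(1+coins_for(10)=1+5=6, 1+coins_for(9)=1+5=6) = 6
coins_for(12) = min(1+coins_for(11)=1+6=7, 1+coins_for(10)=1+5=6) = 6
coins_for(13) = min(1+coins_for(12)=1+6=7, 1+coins_for(11)=1+6=7, 1+coins_for(0)=1+0=1) = 1
coins_for(14) = min(1+coins_for(13)=1+1=2, 1+coins_for(12)=1+6=7, 1+coins_for(1)=1+1=2) = 2
coins_for(15) = min(1+coins_for(14)=1+2=3, 1+coins_for(13)=1+1=2, 1+coins_for(2)=1+1=2) = 2
coins_for(16) = min(1+coins_for(15)=1+2=3, 1+coins_for(14)=1+2=3, 1+coins_for(3)=1+2=3) = 3
coins_for(17) = min(1+coins_for(16)=1+3=4, 1+coins_for(15)=1+2=3, 1+coins_for(4)=1+2=3) = 3
coins_for(18) = min(1+coins_for(17)=1+3=4, 1+coins_for(16)=1+3=4, 1+coins_for(5)=1+3=4) = 4
coins_for(19) = min(1+coins_for(18)=1+4=5, 1+coins_for(17)=1+3=4, 1+coins_for(6)=1+3=4) = 4

4


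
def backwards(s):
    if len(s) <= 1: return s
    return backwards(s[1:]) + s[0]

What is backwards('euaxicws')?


backwards('euaxicws') = backwards('uaxicws') + 'e'
backwards('uaxicws') = backwards('axicws') + 'u'
backwards('axicws') = backwards('xicws') + 'a'
backwards('xicws') = backwards('icws') + 'x'
backwards('icws') = backwards('cws') + 'i'
backwards('cws') = backwards('ws') + 'c'
backwards('ws') = backwards('s') + 'w'
backwards('s') = 's'  (base case)
Concatenating: 's' + 'w' + 'c' + 'i' + 'x' + 'a' + 'u' + 'e' = 'swcixaue'

swcixaue


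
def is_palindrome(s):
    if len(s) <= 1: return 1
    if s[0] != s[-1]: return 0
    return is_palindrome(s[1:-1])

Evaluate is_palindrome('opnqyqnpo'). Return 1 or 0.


is_palindrome('opnqyqnpo'): s[0]='o' == s[-1]='o' -> check is_palindrome('pnqyqnp')
is_palindrome('pnqyqnp'): s[0]='p' == s[-1]='p' -> check is_palindrome('nqyqn')
is_palindrome('nqyqn'): s[0]='n' == s[-1]='n' -> check is_palindrome('qyq')
is_palindrome('qyq'): s[0]='q' == s[-1]='q' -> check is_palindrome('y')
is_palindrome('y'): len <= 1 -> return 1  (base case)
Result: 1 (palindrome)

1


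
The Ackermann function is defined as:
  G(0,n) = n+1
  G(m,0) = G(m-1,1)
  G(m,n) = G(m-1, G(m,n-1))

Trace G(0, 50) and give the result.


G(0, 50) = 51
Result: G(0, 50) = 51

51


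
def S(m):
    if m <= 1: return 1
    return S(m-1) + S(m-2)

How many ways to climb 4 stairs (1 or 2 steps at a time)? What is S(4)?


Building up from base cases:
S(0) = 1
S(1) = 1
S(2) = S(1) + S(0) = 1 + 1 = 2
S(3) = S(2) + S(1) = 2 + 1 = 3
S(4) = S(3) + S(2) = 3 + 2 = 5

5


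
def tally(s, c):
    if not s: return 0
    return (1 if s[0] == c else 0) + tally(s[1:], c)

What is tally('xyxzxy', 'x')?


s[0]='x' == 'x' -> 1
s[0]='y' != 'x' -> 0
s[0]='x' == 'x' -> 1
s[0]='z' != 'x' -> 0
s[0]='x' == 'x' -> 1
s[0]='y' != 'x' -> 0
Sum: 1 + 0 + 1 + 0 + 1 + 0 = 3

3


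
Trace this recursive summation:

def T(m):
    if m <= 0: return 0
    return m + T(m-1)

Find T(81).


T(81)
= 81 + 80 + 79 + 78 + 77 + 76 + 75 + 74 + 73 + 72 + 71 + 70 + 69 + 68 + 67 + 66 + 65 + 64 + 63 + 62 + 61 + 60 + 59 + 58 + 57 + 56 + 55 + 54 + 53 + 52 + 51 + 50 + 49 + 48 + 47 + 46 + 45 + 44 + 43 + 42 + 41 + 40 + 39 + 38 + 37 + 36 + 35 + 34 + 33 + 32 + 31 + 30 + 29 + 28 + 27 + 26 + 25 + 24 + 23 + 22 + 21 + 20 + 19 + 18 + 17 + 16 + 15 + 14 + 13 + 12 + 11 + 10 + 9 + 8 + 7 + 6 + 5 + 4 + 3 + 2 + 1 + T(0)
= 81 + 80 + 79 + 78 + 77 + 76 + 75 + 74 + 73 + 72 + 71 + 70 + 69 + 68 + 67 + 66 + 65 + 64 + 63 + 62 + 61 + 60 + 59 + 58 + 57 + 56 + 55 + 54 + 53 + 52 + 51 + 50 + 49 + 48 + 47 + 46 + 45 + 44 + 43 + 42 + 41 + 40 + 39 + 38 + 37 + 36 + 35 + 34 + 33 + 32 + 31 + 30 + 29 + 28 + 27 + 26 + 25 + 24 + 23 + 22 + 21 + 20 + 19 + 18 + 17 + 16 + 15 + 14 + 13 + 12 + 11 + 10 + 9 + 8 + 7 + 6 + 5 + 4 + 3 + 2 + 1 + 0
= 3321

3321


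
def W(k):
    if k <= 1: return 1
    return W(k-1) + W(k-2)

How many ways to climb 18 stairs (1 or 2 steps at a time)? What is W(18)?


Building up from base cases:
W(0) = 1
W(1) = 1
W(2) = W(1) + W(0) = 1 + 1 = 2
W(3) = W(2) + W(1) = 2 + 1 = 3
W(4) = W(3) + W(2) = 3 + 2 = 5
W(5) = W(4) + W(3) = 5 + 3 = 8
W(6) = W(5) + W(4) = 8 + 5 = 13
W(7) = W(6) + W(5) = 13 + 8 = 21
W(8) = W(7) + W(6) = 21 + 13 = 34
W(9) = W(8) + W(7) = 34 + 21 = 55
W(10) = W(9) + W(8) = 55 + 34 = 89
W(11) = W(10) + W(9) = 89 + 55 = 144
W(12) = W(11) + W(10) = 144 + 89 = 233
W(13) = W(12) + W(11) = 233 + 144 = 377
W(14) = W(13) + W(12) = 377 + 233 = 610
W(15) = W(14) + W(13) = 610 + 377 = 987
W(16) = W(15) + W(14) = 987 + 610 = 1597
W(17) = W(16) + W(15) = 1597 + 987 = 2584
W(18) = W(17) + W(16) = 2584 + 1597 = 4181

4181


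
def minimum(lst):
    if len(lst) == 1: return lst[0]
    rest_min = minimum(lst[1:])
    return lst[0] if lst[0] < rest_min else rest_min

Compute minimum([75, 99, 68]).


minimum([75, 99, 68]): compare 75 with minimum([99, 68])
minimum([99, 68]): compare 99 with minimum([68])
minimum([68]) = 68  (base case)
Compare 99 with 68 -> 68
Compare 75 with 68 -> 68

68


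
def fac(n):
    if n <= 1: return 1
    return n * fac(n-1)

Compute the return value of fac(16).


fac(16)
= 16 * fac(15)
= 16 * 15 * fac(14)
= 16 * 15 * 14 * fac(13)
= 16 * 15 * 14 * 13 * fac(12)
= 16 * 15 * 14 * 13 * 12 * fac(11)
= 16 * 15 * 14 * 13 * 12 * 11 * fac(10)
= 16 * 15 * 14 * 13 * 12 * 11 * 10 * fac(9)
= 16 * 15 * 14 * 13 * 12 * 11 * 10 * 9 * fac(8)
= 16 * 15 * 14 * 13 * 12 * 11 * 10 * 9 * 8 * fac(7)
= 16 * 15 * 14 * 13 * 12 * 11 * 10 * 9 * 8 * 7 * fac(6)
= 16 * 15 * 14 * 13 * 12 * 11 * 10 * 9 * 8 * 7 * 6 * fac(5)
= 16 * 15 * 14 * 13 * 12 * 11 * 10 * 9 * 8 * 7 * 6 * 5 * fac(4)
= 16 * 15 * 14 * 13 * 12 * 11 * 10 * 9 * 8 * 7 * 6 * 5 * 4 * fac(3)
= 16 * 15 * 14 * 13 * 12 * 11 * 10 * 9 * 8 * 7 * 6 * 5 * 4 * 3 * fac(2)
= 16 * 15 * 14 * 13 * 12 * 11 * 10 * 9 * 8 * 7 * 6 * 5 * 4 * 3 * 2 * fac(1)
= 16 * 15 * 14 * 13 * 12 * 11 * 10 * 9 * 8 * 7 * 6 * 5 * 4 * 3 * 2 * 1
= 20922789888000

20922789888000


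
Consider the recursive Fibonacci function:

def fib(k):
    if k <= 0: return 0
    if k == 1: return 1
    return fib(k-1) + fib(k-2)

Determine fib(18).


Computing fib(18) bottom-up:
fib(0) = 0
fib(1) = 1
fib(2) = fib(1) + fib(0) = 1 + 0 = 1
fib(3) = fib(2) + fib(1) = 1 + 1 = 2
fib(4) = fib(3) + fib(2) = 2 + 1 = 3
fib(5) = fib(4) + fib(3) = 3 + 2 = 5
fib(6) = fib(5) + fib(4) = 5 + 3 = 8
fib(7) = fib(6) + fib(5) = 8 + 5 = 13
fib(8) = fib(7) + fib(6) = 13 + 8 = 21
fib(9) = fib(8) + fib(7) = 21 + 13 = 34
fib(10) = fib(9) + fib(8) = 34 + 21 = 55
fib(11) = fib(10) + fib(9) = 55 + 34 = 89
fib(12) = fib(11) + fib(10) = 89 + 55 = 144
fib(13) = fib(12) + fib(11) = 144 + 89 = 233
fib(14) = fib(13) + fib(12) = 233 + 144 = 377
fib(15) = fib(14) + fib(13) = 377 + 233 = 610
fib(16) = fib(15) + fib(14) = 610 + 377 = 987
fib(17) = fib(16) + fib(15) = 987 + 610 = 1597
fib(18) = fib(17) + fib(16) = 1597 + 987 = 2584

2584


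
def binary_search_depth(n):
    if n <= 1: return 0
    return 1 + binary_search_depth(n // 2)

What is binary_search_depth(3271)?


3271 / 2 = 1635
1635 / 2 = 817
817 / 2 = 408
408 / 2 = 204
204 / 2 = 102
102 / 2 = 51
51 / 2 = 25
25 / 2 = 12
12 / 2 = 6
6 / 2 = 3
3 / 2 = 1
Reached 1 after 11 halvings

11


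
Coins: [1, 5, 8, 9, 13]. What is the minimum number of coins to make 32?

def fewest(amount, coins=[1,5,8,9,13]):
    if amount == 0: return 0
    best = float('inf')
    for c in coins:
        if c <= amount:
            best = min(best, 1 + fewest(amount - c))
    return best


Building up with DP:
fewest(0) = 0
fewest(1) = min(1+fewest(0)=1+0=1) = 1
fewest(2) = min(1+fewest(1)=1+1=2) = 2
fewest(3) = min(1+fewest(2)=1+2=3) = 3
fewest(4) = min(1+fewest(3)=1+3=4) = 4
fewest(5) = min(1+fewest(4)=1+4=5, 1+fewest(0)=1+0=1) = 1
fewest(6) = min(1+fewest(5)=1+1=2, 1+fewest(1)=1+1=2) = 2
fewest(7) = min(1+fewest(6)=1+2=3, 1+fewest(2)=1+2=3) = 3
fewest(8) = min(1+fewest(7)=1+3=4, 1+fewest(3)=1+3=4, 1+fewest(0)=1+0=1) = 1
fewest(9) = min(1+fewest(8)=1+1=2, 1+fewest(4)=1+4=5, 1+fewest(1)=1+1=2, 1+fewest(0)=1+0=1) = 1
fewest(10) = min(1+fewest(9)=1+1=2, 1+fewest(5)=1+1=2, 1+fewest(2)=1+2=3, 1+fewest(1)=1+1=2) = 2
fewest(11) = min(1+fewest(10)=1+2=3, 1+fewest(6)=1+2=3, 1+fewest(3)=1+3=4, 1+fewest(2)=1+2=3) = 3
fewest(12) = min(1+fewest(11)=1+3=4, 1+fewest(7)=1+3=4, 1+fewest(4)=1+4=5, 1+fewest(3)=1+3=4) = 4
fewest(13) = min(1+fewest(12)=1+4=5, 1+fewest(8)=1+1=2, 1+fewest(5)=1+1=2, 1+fewest(4)=1+4=5, 1+fewest(0)=1+0=1) = 1
fewest(14) = min(1+fewest(13)=1+1=2, 1+fewest(9)=1+1=2, 1+fewest(6)=1+2=3, 1+fewest(5)=1+1=2, 1+fewest(1)=1+1=2) = 2
fewest(15) = min(1+fewest(14)=1+2=3, 1+fewest(10)=1+2=3, 1+fewest(7)=1+3=4, 1+fewest(6)=1+2=3, 1+fewest(2)=1+2=3) = 3
fewest(16) = min(1+fewest(15)=1+3=4, 1+fewest(11)=1+3=4, 1+fewest(8)=1+1=2, 1+fewest(7)=1+3=4, 1+fewest(3)=1+3=4) = 2
fewest(17) = min(1+fewest(16)=1+2=3, 1+fewest(12)=1+4=5, 1+fewest(9)=1+1=2, 1+fewest(8)=1+1=2, 1+fewest(4)=1+4=5) = 2
fewest(18) = min(1+fewest(17)=1+2=3, 1+fewest(13)=1+1=2, 1+fewest(10)=1+2=3, 1+fewest(9)=1+1=2, 1+fewest(5)=1+1=2) = 2
fewest(19) = min(1+fewest(18)=1+2=3, 1+fewest(14)=1+2=3, 1+fewest(11)=1+3=4, 1+fewest(10)=1+2=3, 1+fewest(6)=1+2=3) = 3
fewest(20) = min(1+fewest(19)=1+3=4, 1+fewest(15)=1+3=4, 1+fewest(12)=1+4=5, 1+fewest(11)=1+3=4, 1+fewest(7)=1+3=4) = 4
fewest(21) = min(1+fewest(20)=1+4=5, 1+fewest(16)=1+2=3, 1+fewest(13)=1+1=2, 1+fewest(12)=1+4=5, 1+fewest(8)=1+1=2) = 2
fewest(22) = min(1+fewest(21)=1+2=3, 1+fewest(17)=1+2=3, 1+fewest(14)=1+2=3, 1+fewest(13)=1+1=2, 1+fewest(9)=1+1=2) = 2
fewest(23) = min(1+fewest(22)=1+2=3, 1+fewest(18)=1+2=3, 1+fewest(15)=1+3=4, 1+fewest(14)=1+2=3, 1+fewest(10)=1+2=3) = 3
fewest(24) = min(1+fewest(23)=1+3=4, 1+fewest(19)=1+3=4, 1+fewest(16)=1+2=3, 1+fewest(15)=1+3=4, 1+fewest(11)=1+3=4) = 3
fewest(25) = min(1+fewest(24)=1+3=4, 1+fewest(20)=1+4=5, 1+fewest(17)=1+2=3, 1+fewest(16)=1+2=3, 1+fewest(12)=1+4=5) = 3
fewest(26) = min(1+fewest(25)=1+3=4, 1+fewest(21)=1+2=3, 1+fewest(18)=1+2=3, 1+fewest(17)=1+2=3, 1+fewest(13)=1+1=2) = 2
fewest(27) = min(1+fewest(26)=1+2=3, 1+fewest(22)=1+2=3, 1+fewest(19)=1+3=4, 1+fewest(18)=1+2=3, 1+fewest(14)=1+2=3) = 3
fewest(28) = min(1+fewest(27)=1+3=4, 1+fewest(23)=1+3=4, 1+fewest(20)=1+4=5, 1+fewest(19)=1+3=4, 1+fewest(15)=1+3=4) = 4
fewest(29) = min(1+fewest(28)=1+4=5, 1+fewest(24)=1+3=4, 1+fewest(21)=1+2=3, 1+fewest(20)=1+4=5, 1+fewest(16)=1+2=3) = 3
fewest(30) = min(1+fewest(29)=1+3=4, 1+fewest(25)=1+3=4, 1+fewest(22)=1+2=3, 1+fewest(21)=1+2=3, 1+fewest(17)=1+2=3) = 3
fewest(31) = min(1+fewest(30)=1+3=4, 1+fewest(26)=1+2=3, 1+fewest(23)=1+3=4, 1+fewest(22)=1+2=3, 1+fewest(18)=1+2=3) = 3
fewest(32) = min(1+fewest(31)=1+3=4, 1+fewest(27)=1+3=4, 1+fewest(24)=1+3=4, 1+fewest(23)=1+3=4, 1+fewest(19)=1+3=4) = 4

4


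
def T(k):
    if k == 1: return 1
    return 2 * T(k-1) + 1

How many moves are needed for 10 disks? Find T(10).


T(10) = 2 * T(9) + 1
T(9) = 2 * T(8) + 1
T(8) = 2 * T(7) + 1
T(7) = 2 * T(6) + 1
T(6) = 2 * T(5) + 1
T(5) = 2 * T(4) + 1
T(4) = 2 * T(3) + 1
T(3) = 2 * T(2) + 1
T(2) = 2 * T(1) + 1
T(1) = 1  (base case)
T(2) = 2 * 1 + 1 = 3
T(3) = 2 * 3 + 1 = 7
T(4) = 2 * 7 + 1 = 15
T(5) = 2 * 15 + 1 = 31
T(6) = 2 * 31 + 1 = 63
T(7) = 2 * 63 + 1 = 127
T(8) = 2 * 127 + 1 = 255
T(9) = 2 * 255 + 1 = 511
T(10) = 2 * 511 + 1 = 1023

1023


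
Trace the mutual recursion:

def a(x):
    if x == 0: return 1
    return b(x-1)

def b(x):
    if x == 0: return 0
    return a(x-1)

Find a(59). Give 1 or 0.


a(59) = b(58)
b(58) = a(57)
a(57) = b(56)
b(56) = a(55)
a(55) = b(54)
b(54) = a(53)
a(53) = b(52)
b(52) = a(51)
a(51) = b(50)
b(50) = a(49)
a(49) = b(48)
b(48) = a(47)
a(47) = b(46)
b(46) = a(45)
a(45) = b(44)
b(44) = a(43)
a(43) = b(42)
b(42) = a(41)
a(41) = b(40)
b(40) = a(39)
a(39) = b(38)
b(38) = a(37)
a(37) = b(36)
b(36) = a(35)
a(35) = b(34)
b(34) = a(33)
a(33) = b(32)
b(32) = a(31)
a(31) = b(30)
b(30) = a(29)
a(29) = b(28)
b(28) = a(27)
a(27) = b(26)
b(26) = a(25)
a(25) = b(24)
b(24) = a(23)
a(23) = b(22)
b(22) = a(21)
a(21) = b(20)
b(20) = a(19)
a(19) = b(18)
b(18) = a(17)
a(17) = b(16)
b(16) = a(15)
a(15) = b(14)
b(14) = a(13)
a(13) = b(12)
b(12) = a(11)
a(11) = b(10)
b(10) = a(9)
a(9) = b(8)
b(8) = a(7)
a(7) = b(6)
b(6) = a(5)
a(5) = b(4)
b(4) = a(3)
a(3) = b(2)
b(2) = a(1)
a(1) = b(0)
b(0) = 0  (base case)
Result: 0

0


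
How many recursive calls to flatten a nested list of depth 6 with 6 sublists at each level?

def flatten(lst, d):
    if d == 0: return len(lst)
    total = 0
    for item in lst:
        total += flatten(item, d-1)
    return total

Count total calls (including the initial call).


At depth 0 (root): 1 call
At depth 1: each of 1 parents calls flatten on 6 children = 6 calls
At depth 2: each of 6 parents calls flatten on 6 children = 36 calls
At depth 3: each of 36 parents calls flatten on 6 children = 216 calls
At depth 4: each of 216 parents calls flatten on 6 children = 1296 calls
At depth 5: each of 1296 parents calls flatten on 6 children = 7776 calls
At depth 6: each of 7776 parents calls flatten on 6 children = 46656 calls
Total: 1 + 6 + 36 + 216 + 1296 + 7776 + 46656 = 55987

55987


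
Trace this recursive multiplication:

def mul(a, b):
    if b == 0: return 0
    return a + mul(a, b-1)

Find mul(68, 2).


mul(68, 2) = 68 + mul(68, 1)
mul(68, 1) = 68 + mul(68, 0)
mul(68, 0) = 0  (base case)
Total: 68 + 68 + 0 = 136

136


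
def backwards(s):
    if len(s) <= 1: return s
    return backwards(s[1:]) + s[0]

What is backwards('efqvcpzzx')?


backwards('efqvcpzzx') = backwards('fqvcpzzx') + 'e'
backwards('fqvcpzzx') = backwards('qvcpzzx') + 'f'
backwards('qvcpzzx') = backwards('vcpzzx') + 'q'
backwards('vcpzzx') = backwards('cpzzx') + 'v'
backwards('cpzzx') = backwards('pzzx') + 'c'
backwards('pzzx') = backwards('zzx') + 'p'
backwards('zzx') = backwards('zx') + 'z'
backwards('zx') = backwards('x') + 'z'
backwards('x') = 'x'  (base case)
Concatenating: 'x' + 'z' + 'z' + 'p' + 'c' + 'v' + 'q' + 'f' + 'e' = 'xzzpcvqfe'

xzzpcvqfe


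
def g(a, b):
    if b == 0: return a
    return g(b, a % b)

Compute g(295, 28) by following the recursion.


g(295, 28) = g(28, 15)
g(28, 15) = g(15, 13)
g(15, 13) = g(13, 2)
g(13, 2) = g(2, 1)
g(2, 1) = g(1, 0)
g(1, 0) = 1  (base case)

1


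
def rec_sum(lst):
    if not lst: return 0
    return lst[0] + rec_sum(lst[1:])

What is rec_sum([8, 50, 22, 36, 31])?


rec_sum([8, 50, 22, 36, 31]) = 8 + rec_sum([50, 22, 36, 31])
rec_sum([50, 22, 36, 31]) = 50 + rec_sum([22, 36, 31])
rec_sum([22, 36, 31]) = 22 + rec_sum([36, 31])
rec_sum([36, 31]) = 36 + rec_sum([31])
rec_sum([31]) = 31 + rec_sum([])
rec_sum([]) = 0  (base case)
Total: 8 + 50 + 22 + 36 + 31 + 0 = 147

147


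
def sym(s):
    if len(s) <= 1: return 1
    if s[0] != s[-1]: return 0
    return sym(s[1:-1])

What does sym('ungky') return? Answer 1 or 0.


sym('ungky'): s[0]='u' != s[-1]='y' -> return 0
Result: 0 (not a palindrome)

0


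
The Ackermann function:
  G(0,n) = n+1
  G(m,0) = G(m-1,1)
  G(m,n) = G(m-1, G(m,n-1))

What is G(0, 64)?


G(0, 64) = 65
Result: G(0, 64) = 65

65


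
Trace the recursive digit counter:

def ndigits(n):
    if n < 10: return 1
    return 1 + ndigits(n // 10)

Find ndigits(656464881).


ndigits(656464881) = 1 + ndigits(65646488)
ndigits(65646488) = 1 + ndigits(6564648)
ndigits(6564648) = 1 + ndigits(656464)
ndigits(656464) = 1 + ndigits(65646)
ndigits(65646) = 1 + ndigits(6564)
ndigits(6564) = 1 + ndigits(656)
ndigits(656) = 1 + ndigits(65)
ndigits(65) = 1 + ndigits(6)
ndigits(6) = 1  (base case: 6 < 10)
Unwinding: 1 + 1 + 1 + 1 + 1 + 1 + 1 + 1 + 1 = 9

9


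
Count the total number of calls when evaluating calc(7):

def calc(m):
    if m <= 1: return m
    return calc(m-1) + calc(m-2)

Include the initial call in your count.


Let C(n) = total calls for calc(n)
C(0) = 1, C(1) = 1
C(2) = 1 + C(1) + C(0) = 1 + 1 + 1 = 3
C(3) = 1 + C(2) + C(1) = 1 + 3 + 1 = 5
C(4) = 1 + C(3) + C(2) = 1 + 5 + 3 = 9
C(5) = 1 + C(4) + C(3) = 1 + 9 + 5 = 15
C(6) = 1 + C(5) + C(4) = 1 + 15 + 9 = 25
C(7) = 1 + C(6) + C(5) = 1 + 25 + 15 = 41

41


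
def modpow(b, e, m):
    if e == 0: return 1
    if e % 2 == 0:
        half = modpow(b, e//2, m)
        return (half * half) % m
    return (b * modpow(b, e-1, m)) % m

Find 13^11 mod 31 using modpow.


modpow(13, 11, 31): e is odd, compute modpow(13, 10, 31)
  modpow(13, 10, 31): e is even, compute modpow(13, 5, 31)
    modpow(13, 5, 31): e is odd, compute modpow(13, 4, 31)
      modpow(13, 4, 31): e is even, compute modpow(13, 2, 31)
        modpow(13, 2, 31): e is even, compute modpow(13, 1, 31)
          modpow(13, 1, 31): e is odd, compute modpow(13, 0, 31)
          modpow(13, 0, 31) = 1
          (13 * 1) % 31 = 13
        half=13, (13*13) % 31 = 14
      half=14, (14*14) % 31 = 10
    (13 * 10) % 31 = 6
  half=6, (6*6) % 31 = 5
(13 * 5) % 31 = 3

3


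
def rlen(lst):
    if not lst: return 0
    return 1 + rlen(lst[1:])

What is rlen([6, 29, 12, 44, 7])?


rlen([6, 29, 12, 44, 7]) = 1 + rlen([29, 12, 44, 7])
rlen([29, 12, 44, 7]) = 1 + rlen([12, 44, 7])
rlen([12, 44, 7]) = 1 + rlen([44, 7])
rlen([44, 7]) = 1 + rlen([7])
rlen([7]) = 1 + rlen([])
rlen([]) = 0  (base case)
Unwinding: 1 + 1 + 1 + 1 + 1 + 0 = 5

5


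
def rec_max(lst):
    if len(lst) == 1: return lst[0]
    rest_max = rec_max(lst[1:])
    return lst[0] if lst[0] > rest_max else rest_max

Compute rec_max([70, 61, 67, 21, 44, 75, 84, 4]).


rec_max([70, 61, 67, 21, 44, 75, 84, 4]): compare 70 with rec_max([61, 67, 21, 44, 75, 84, 4])
rec_max([61, 67, 21, 44, 75, 84, 4]): compare 61 with rec_max([67, 21, 44, 75, 84, 4])
rec_max([67, 21, 44, 75, 84, 4]): compare 67 with rec_max([21, 44, 75, 84, 4])
rec_max([21, 44, 75, 84, 4]): compare 21 with rec_max([44, 75, 84, 4])
rec_max([44, 75, 84, 4]): compare 44 with rec_max([75, 84, 4])
rec_max([75, 84, 4]): compare 75 with rec_max([84, 4])
rec_max([84, 4]): compare 84 with rec_max([4])
rec_max([4]) = 4  (base case)
Compare 84 with 4 -> 84
Compare 75 with 84 -> 84
Compare 44 with 84 -> 84
Compare 21 with 84 -> 84
Compare 67 with 84 -> 84
Compare 61 with 84 -> 84
Compare 70 with 84 -> 84

84


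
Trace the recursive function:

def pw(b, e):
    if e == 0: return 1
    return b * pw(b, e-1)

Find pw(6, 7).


pw(6, 7)
= 6 * pw(6, 6)
= 6 * 6 * pw(6, 5)
= 6 * 6 * 6 * pw(6, 4)
= 6 * 6 * 6 * 6 * pw(6, 3)
= 6 * 6 * 6 * 6 * 6 * pw(6, 2)
= 6 * 6 * 6 * 6 * 6 * 6 * pw(6, 1)
= 6 * 6 * 6 * 6 * 6 * 6 * 6 * pw(6, 0)
= 6 * 6 * 6 * 6 * 6 * 6 * 6 * 1
= 279936

279936


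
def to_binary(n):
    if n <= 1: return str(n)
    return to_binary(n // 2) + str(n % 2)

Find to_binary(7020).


to_binary(7020) = to_binary(3510) + '0'
to_binary(3510) = to_binary(1755) + '0'
to_binary(1755) = to_binary(877) + '1'
to_binary(877) = to_binary(438) + '1'
to_binary(438) = to_binary(219) + '0'
to_binary(219) = to_binary(109) + '1'
to_binary(109) = to_binary(54) + '1'
to_binary(54) = to_binary(27) + '0'
to_binary(27) = to_binary(13) + '1'
to_binary(13) = to_binary(6) + '1'
to_binary(6) = to_binary(3) + '0'
to_binary(3) = to_binary(1) + '1'
to_binary(1) = '1'  (base case)
Concatenating: '1' + '1' + '0' + '1' + '1' + '0' + '1' + '1' + '0' + '1' + '1' + '0' + '0' = '1101101101100'

1101101101100


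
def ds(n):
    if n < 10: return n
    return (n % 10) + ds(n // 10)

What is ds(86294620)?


ds(86294620) = 0 + ds(8629462)
ds(8629462) = 2 + ds(862946)
ds(862946) = 6 + ds(86294)
ds(86294) = 4 + ds(8629)
ds(8629) = 9 + ds(862)
ds(862) = 2 + ds(86)
ds(86) = 6 + ds(8)
ds(8) = 8  (base case)
Total: 0 + 2 + 6 + 4 + 9 + 2 + 6 + 8 = 37

37


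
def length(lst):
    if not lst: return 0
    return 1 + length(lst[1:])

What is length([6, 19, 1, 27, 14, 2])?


length([6, 19, 1, 27, 14, 2]) = 1 + length([19, 1, 27, 14, 2])
length([19, 1, 27, 14, 2]) = 1 + length([1, 27, 14, 2])
length([1, 27, 14, 2]) = 1 + length([27, 14, 2])
length([27, 14, 2]) = 1 + length([14, 2])
length([14, 2]) = 1 + length([2])
length([2]) = 1 + length([])
length([]) = 0  (base case)
Unwinding: 1 + 1 + 1 + 1 + 1 + 1 + 0 = 6

6


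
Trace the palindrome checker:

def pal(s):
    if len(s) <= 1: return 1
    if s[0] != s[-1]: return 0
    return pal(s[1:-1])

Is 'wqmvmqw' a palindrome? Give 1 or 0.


pal('wqmvmqw'): s[0]='w' == s[-1]='w' -> check pal('qmvmq')
pal('qmvmq'): s[0]='q' == s[-1]='q' -> check pal('mvm')
pal('mvm'): s[0]='m' == s[-1]='m' -> check pal('v')
pal('v'): len <= 1 -> return 1  (base case)
Result: 1 (palindrome)

1


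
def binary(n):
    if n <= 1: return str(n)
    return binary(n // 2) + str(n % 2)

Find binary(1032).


binary(1032) = binary(516) + '0'
binary(516) = binary(258) + '0'
binary(258) = binary(129) + '0'
binary(129) = binary(64) + '1'
binary(64) = binary(32) + '0'
binary(32) = binary(16) + '0'
binary(16) = binary(8) + '0'
binary(8) = binary(4) + '0'
binary(4) = binary(2) + '0'
binary(2) = binary(1) + '0'
binary(1) = '1'  (base case)
Concatenating: '1' + '0' + '0' + '0' + '0' + '0' + '0' + '1' + '0' + '0' + '0' = '10000001000'

10000001000
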